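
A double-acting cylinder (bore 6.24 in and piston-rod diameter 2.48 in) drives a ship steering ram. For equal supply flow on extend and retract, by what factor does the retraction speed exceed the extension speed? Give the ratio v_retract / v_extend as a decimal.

v_ret/v_ext ≈ 1.19

Cap-side area A_cap = π/4 × (6.24 in)² = 30.58 in^2
Rod-side annular area A_ann = π/4 × (6.24² − 2.48²) = 25.75 in^2
For equal Q, v ∝ 1/A, so v_ret/v_ext = A_cap/A_ann.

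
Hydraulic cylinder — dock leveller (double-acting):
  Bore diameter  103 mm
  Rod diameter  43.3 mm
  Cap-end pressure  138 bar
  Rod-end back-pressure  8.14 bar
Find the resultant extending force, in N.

Cap-side area A_cap = π/4 × (103 mm)² = 8332 mm^2
Rod-side annular area A_ann = π/4 × (103² − 43.3²) = 6860 mm^2
Net thrust = P_cap·A_cap − P_rod·A_ann = 1.150e5 N − 5584 N

F ≈ 1.09e5 N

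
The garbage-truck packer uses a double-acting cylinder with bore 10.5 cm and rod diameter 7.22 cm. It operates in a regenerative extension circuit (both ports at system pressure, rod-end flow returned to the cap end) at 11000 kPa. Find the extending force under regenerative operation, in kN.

With equal pressure on both faces, forces on the annular region cancel; the net push is pressure × rod cross-section.
Rod cross-section A_rod = π/4 × (7.22 cm)² = 40.94 cm^2
F = P × A_rod

F ≈ 45.0 kN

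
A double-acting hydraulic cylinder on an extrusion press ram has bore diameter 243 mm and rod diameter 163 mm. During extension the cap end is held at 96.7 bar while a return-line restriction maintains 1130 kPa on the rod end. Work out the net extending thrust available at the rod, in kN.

Cap-side area A_cap = π/4 × (243 mm)² = 46380 mm^2
Rod-side annular area A_ann = π/4 × (243² − 163²) = 25510 mm^2
Net thrust = P_cap·A_cap − P_rod·A_ann = 448.5 kN − 28.83 kN

F ≈ 420 kN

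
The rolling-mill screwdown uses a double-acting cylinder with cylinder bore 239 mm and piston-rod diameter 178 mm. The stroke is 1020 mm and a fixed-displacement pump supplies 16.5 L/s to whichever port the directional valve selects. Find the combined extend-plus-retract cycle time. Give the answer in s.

t ≈ 4.01 s

Cap-side area A_cap = π/4 × (239 mm)² = 44860 mm^2
Rod-side annular area A_ann = π/4 × (239² − 178²) = 19980 mm^2
t_ext = A_cap·L/Q = 2.773 s
t_ret = A_ann·L/Q = 1.235 s
t_cycle = t_ext + t_ret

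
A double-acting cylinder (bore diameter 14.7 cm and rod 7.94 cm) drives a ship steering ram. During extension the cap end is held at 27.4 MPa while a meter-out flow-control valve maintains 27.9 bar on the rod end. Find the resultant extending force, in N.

Cap-side area A_cap = π/4 × (14.7 cm)² = 169.7 cm^2
Rod-side annular area A_ann = π/4 × (14.7² − 7.94²) = 120.2 cm^2
Net thrust = P_cap·A_cap − P_rod·A_ann = 4.650e5 N − 33540 N

F ≈ 4.31e5 N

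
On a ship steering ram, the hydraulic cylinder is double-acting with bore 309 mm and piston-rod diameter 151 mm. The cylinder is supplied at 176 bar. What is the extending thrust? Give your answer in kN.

F ≈ 1320 kN

Cap-side area A_cap = π/4 × (309 mm)² = 74990 mm^2
F = P × A_cap = 176 bar × A_cap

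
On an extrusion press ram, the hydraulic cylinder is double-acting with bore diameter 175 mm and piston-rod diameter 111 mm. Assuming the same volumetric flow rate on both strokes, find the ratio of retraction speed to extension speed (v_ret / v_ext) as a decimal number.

Cap-side area A_cap = π/4 × (175 mm)² = 24050 mm^2
Rod-side annular area A_ann = π/4 × (175² − 111²) = 14380 mm^2
For equal Q, v ∝ 1/A, so v_ret/v_ext = A_cap/A_ann.

v_ret/v_ext ≈ 1.67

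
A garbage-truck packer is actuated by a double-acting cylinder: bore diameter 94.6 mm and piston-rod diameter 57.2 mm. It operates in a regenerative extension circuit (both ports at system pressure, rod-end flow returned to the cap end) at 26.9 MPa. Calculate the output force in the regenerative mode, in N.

With equal pressure on both faces, forces on the annular region cancel; the net push is pressure × rod cross-section.
Rod cross-section A_rod = π/4 × (57.2 mm)² = 2570 mm^2
F = P × A_rod

F ≈ 69100 N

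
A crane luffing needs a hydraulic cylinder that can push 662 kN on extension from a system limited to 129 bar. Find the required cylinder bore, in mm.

D ≈ 256 mm

Extension force acts on the full piston face: F = P × (π/4)D².
D = √(4F / (πP)) = √(4 × 662 kN / (π × 129 bar))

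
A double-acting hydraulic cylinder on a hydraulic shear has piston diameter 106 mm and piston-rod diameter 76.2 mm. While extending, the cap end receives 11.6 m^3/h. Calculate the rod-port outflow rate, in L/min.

Q_out ≈ 93.4 L/min

Cap-side area A_cap = π/4 × (106 mm)² = 8825 mm^2
Rod-side annular area A_ann = π/4 × (106² − 76.2²) = 4264 mm^2
Piston speed v = Q_in/A_cap; rod-end outflow Q_out = v × A_ann = Q_in × A_ann/A_cap.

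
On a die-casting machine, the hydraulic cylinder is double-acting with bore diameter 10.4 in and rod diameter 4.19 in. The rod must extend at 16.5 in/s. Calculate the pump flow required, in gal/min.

Cap-side area A_cap = π/4 × (10.4 in)² = 84.95 in^2
Q = A × v

Q ≈ 364 gal/min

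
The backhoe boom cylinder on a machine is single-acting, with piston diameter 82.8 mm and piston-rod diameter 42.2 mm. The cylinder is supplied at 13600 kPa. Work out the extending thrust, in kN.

Cap-side area A_cap = π/4 × (82.8 mm)² = 5385 mm^2
F = P × A_cap = 13600 kPa × A_cap

F ≈ 73.2 kN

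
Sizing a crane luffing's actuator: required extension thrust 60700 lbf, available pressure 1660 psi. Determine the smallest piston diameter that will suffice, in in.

D ≈ 6.82 in

Extension force acts on the full piston face: F = P × (π/4)D².
D = √(4F / (πP)) = √(4 × 60700 lbf / (π × 1660 psi))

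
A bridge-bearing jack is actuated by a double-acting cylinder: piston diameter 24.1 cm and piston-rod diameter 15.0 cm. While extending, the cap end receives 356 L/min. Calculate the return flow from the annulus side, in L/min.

Cap-side area A_cap = π/4 × (24.1 cm)² = 456.2 cm^2
Rod-side annular area A_ann = π/4 × (24.1² − 15.0²) = 279.5 cm^2
Piston speed v = Q_in/A_cap; rod-end outflow Q_out = v × A_ann = Q_in × A_ann/A_cap.

Q_out ≈ 218 L/min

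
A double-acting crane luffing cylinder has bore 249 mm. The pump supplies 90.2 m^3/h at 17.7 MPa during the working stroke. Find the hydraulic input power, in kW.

Hydraulic power = P × Q

W ≈ 443 kW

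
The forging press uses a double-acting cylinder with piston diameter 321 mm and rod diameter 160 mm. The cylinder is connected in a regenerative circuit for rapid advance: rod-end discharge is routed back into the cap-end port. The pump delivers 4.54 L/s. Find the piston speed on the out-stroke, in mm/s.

v ≈ 226 mm/s

In regeneration the rod-end outflow joins the pump flow into the cap end, so the net volume the pump must supply per unit advance equals the rod cross-section area.
Rod cross-section A_rod = π/4 × (160 mm)² = 20110 mm^2
v = Q_pump / A_rod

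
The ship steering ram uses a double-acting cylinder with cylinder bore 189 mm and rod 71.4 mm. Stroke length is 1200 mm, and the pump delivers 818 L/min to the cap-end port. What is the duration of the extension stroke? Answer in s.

Cap-side area A_cap = π/4 × (189 mm)² = 28060 mm^2
Swept volume V = A × L; t = V / Q = A·L / Q

t ≈ 2.47 s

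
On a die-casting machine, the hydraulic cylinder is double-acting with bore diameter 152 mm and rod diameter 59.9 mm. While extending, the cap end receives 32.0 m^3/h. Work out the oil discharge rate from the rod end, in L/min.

Cap-side area A_cap = π/4 × (152 mm)² = 18150 mm^2
Rod-side annular area A_ann = π/4 × (152² − 59.9²) = 15330 mm^2
Piston speed v = Q_in/A_cap; rod-end outflow Q_out = v × A_ann = Q_in × A_ann/A_cap.

Q_out ≈ 451 L/min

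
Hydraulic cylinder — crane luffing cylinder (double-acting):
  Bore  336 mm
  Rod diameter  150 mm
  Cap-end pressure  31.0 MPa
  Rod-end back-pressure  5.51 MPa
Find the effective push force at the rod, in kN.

Cap-side area A_cap = π/4 × (336 mm)² = 88670 mm^2
Rod-side annular area A_ann = π/4 × (336² − 150²) = 71000 mm^2
Net thrust = P_cap·A_cap − P_rod·A_ann = 2749 kN − 391.2 kN

F ≈ 2360 kN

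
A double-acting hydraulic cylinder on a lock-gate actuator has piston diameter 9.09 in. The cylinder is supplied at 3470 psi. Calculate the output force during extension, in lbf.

F ≈ 2.25e5 lbf

Cap-side area A_cap = π/4 × (9.09 in)² = 64.90 in^2
F = P × A_cap = 3470 psi × A_cap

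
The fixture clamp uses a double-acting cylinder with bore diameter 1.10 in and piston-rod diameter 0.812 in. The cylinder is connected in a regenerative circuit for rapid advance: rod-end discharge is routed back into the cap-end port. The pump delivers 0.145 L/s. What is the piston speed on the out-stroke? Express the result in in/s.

v ≈ 17.1 in/s

In regeneration the rod-end outflow joins the pump flow into the cap end, so the net volume the pump must supply per unit advance equals the rod cross-section area.
Rod cross-section A_rod = π/4 × (0.812 in)² = 0.5178 in^2
v = Q_pump / A_rod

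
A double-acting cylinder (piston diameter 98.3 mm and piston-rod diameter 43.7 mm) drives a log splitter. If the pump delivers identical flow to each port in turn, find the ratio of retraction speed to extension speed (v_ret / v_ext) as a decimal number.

v_ret/v_ext ≈ 1.25

Cap-side area A_cap = π/4 × (98.3 mm)² = 7589 mm^2
Rod-side annular area A_ann = π/4 × (98.3² − 43.7²) = 6089 mm^2
For equal Q, v ∝ 1/A, so v_ret/v_ext = A_cap/A_ann.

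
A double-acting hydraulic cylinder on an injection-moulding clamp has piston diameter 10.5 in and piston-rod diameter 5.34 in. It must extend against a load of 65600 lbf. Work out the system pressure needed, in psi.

P ≈ 758 psi

Cap-side area A_cap = π/4 × (10.5 in)² = 86.59 in^2
P = F / A = 65600 lbf / A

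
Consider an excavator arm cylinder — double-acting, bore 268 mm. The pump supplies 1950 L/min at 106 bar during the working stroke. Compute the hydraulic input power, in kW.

W ≈ 344 kW

Hydraulic power = P × Q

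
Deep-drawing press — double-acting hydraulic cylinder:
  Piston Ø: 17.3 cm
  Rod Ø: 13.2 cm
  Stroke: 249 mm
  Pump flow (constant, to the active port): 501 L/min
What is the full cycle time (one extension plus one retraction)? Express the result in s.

t ≈ 0.994 s

Cap-side area A_cap = π/4 × (17.3 cm)² = 235.1 cm^2
Rod-side annular area A_ann = π/4 × (17.3² − 13.2²) = 98.21 cm^2
t_ext = A_cap·L/Q = 0.7010 s
t_ret = A_ann·L/Q = 0.2929 s
t_cycle = t_ext + t_ret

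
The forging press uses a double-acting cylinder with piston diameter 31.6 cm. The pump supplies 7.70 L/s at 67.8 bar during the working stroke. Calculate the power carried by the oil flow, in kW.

W ≈ 52.2 kW

Hydraulic power = P × Q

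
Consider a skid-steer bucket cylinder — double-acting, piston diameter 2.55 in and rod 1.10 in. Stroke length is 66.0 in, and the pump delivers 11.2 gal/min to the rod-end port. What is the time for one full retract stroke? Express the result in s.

t ≈ 6.36 s

Rod-side annular area A_ann = π/4 × (2.55² − 1.10²) = 4.157 in^2
Swept volume V = A × L; t = V / Q = A·L / Q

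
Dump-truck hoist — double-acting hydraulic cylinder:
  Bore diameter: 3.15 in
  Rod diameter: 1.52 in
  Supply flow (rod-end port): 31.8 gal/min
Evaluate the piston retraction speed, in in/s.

v ≈ 20.5 in/s

Rod-side annular area A_ann = π/4 × (3.15² − 1.52²) = 5.979 in^2
Flow into the rod-end port fills the annular volume.
v = Q / A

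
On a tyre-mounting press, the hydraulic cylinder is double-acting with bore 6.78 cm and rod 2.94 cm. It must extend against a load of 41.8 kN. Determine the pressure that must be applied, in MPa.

P ≈ 11.6 MPa

Cap-side area A_cap = π/4 × (6.78 cm)² = 36.10 cm^2
P = F / A = 41.8 kN / A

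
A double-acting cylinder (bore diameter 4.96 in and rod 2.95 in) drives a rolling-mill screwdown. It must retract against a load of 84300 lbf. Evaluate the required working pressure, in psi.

Rod-side annular area A_ann = π/4 × (4.96² − 2.95²) = 12.49 in^2
Retraction: pressure acts on the annular area.
P = F / A = 84300 lbf / A

P ≈ 6750 psi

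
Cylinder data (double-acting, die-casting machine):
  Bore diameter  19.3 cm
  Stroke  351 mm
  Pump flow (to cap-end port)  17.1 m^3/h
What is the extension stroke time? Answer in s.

Cap-side area A_cap = π/4 × (19.3 cm)² = 292.6 cm^2
Swept volume V = A × L; t = V / Q = A·L / Q

t ≈ 2.16 s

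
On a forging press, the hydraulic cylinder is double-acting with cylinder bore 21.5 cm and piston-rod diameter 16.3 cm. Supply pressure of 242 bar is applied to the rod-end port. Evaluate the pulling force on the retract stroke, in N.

F ≈ 3.74e5 N

Rod-side annular area A_ann = π/4 × (21.5² − 16.3²) = 154.4 cm^2
On retraction the pressure acts on the annular area (bore minus rod).
F = P × A_ann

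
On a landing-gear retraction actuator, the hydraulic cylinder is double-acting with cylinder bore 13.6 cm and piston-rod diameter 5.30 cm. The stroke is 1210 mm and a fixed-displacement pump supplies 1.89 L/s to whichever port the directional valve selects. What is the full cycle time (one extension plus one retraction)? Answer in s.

Cap-side area A_cap = π/4 × (13.6 cm)² = 145.3 cm^2
Rod-side annular area A_ann = π/4 × (13.6² − 5.30²) = 123.2 cm^2
t_ext = A_cap·L/Q = 9.300 s
t_ret = A_ann·L/Q = 7.888 s
t_cycle = t_ext + t_ret

t ≈ 17.2 s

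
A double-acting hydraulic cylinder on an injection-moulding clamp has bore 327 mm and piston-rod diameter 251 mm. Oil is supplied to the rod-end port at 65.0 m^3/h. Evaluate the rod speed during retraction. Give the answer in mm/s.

v ≈ 523 mm/s

Rod-side annular area A_ann = π/4 × (327² − 251²) = 34500 mm^2
Flow into the rod-end port fills the annular volume.
v = Q / A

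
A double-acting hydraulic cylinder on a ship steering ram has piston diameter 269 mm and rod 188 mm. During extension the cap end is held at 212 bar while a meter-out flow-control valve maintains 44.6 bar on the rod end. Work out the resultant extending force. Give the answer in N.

Cap-side area A_cap = π/4 × (269 mm)² = 56830 mm^2
Rod-side annular area A_ann = π/4 × (269² − 188²) = 29070 mm^2
Net thrust = P_cap·A_cap − P_rod·A_ann = 1.205e6 N − 1.297e5 N

F ≈ 1.08e6 N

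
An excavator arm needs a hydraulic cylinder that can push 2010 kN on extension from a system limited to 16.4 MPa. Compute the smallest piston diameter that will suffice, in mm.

Extension force acts on the full piston face: F = P × (π/4)D².
D = √(4F / (πP)) = √(4 × 2010 kN / (π × 16.4 MPa))

D ≈ 395 mm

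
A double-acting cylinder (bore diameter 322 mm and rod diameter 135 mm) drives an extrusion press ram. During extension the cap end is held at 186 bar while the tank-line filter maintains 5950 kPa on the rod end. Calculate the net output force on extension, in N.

F ≈ 1.12e6 N

Cap-side area A_cap = π/4 × (322 mm)² = 81430 mm^2
Rod-side annular area A_ann = π/4 × (322² − 135²) = 67120 mm^2
Net thrust = P_cap·A_cap − P_rod·A_ann = 1.515e6 N − 3.994e5 N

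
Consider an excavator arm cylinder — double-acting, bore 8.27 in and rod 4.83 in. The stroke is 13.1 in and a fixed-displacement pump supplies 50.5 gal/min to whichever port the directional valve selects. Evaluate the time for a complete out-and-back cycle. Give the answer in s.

Cap-side area A_cap = π/4 × (8.27 in)² = 53.72 in^2
Rod-side annular area A_ann = π/4 × (8.27² − 4.83²) = 35.39 in^2
t_ext = A_cap·L/Q = 3.619 s
t_ret = A_ann·L/Q = 2.385 s
t_cycle = t_ext + t_ret

t ≈ 6.00 s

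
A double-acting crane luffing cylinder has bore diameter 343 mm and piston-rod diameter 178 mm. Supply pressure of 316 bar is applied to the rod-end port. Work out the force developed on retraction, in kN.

Rod-side annular area A_ann = π/4 × (343² − 178²) = 67520 mm^2
On retraction the pressure acts on the annular area (bore minus rod).
F = P × A_ann

F ≈ 2130 kN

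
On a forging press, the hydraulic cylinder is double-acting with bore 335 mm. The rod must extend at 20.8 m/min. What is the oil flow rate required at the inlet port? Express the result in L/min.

Cap-side area A_cap = π/4 × (335 mm)² = 88140 mm^2
Q = A × v

Q ≈ 1830 L/min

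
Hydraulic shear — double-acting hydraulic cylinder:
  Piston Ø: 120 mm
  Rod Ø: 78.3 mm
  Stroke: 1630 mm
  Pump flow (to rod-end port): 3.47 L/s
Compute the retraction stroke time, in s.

t ≈ 3.05 s

Rod-side annular area A_ann = π/4 × (120² − 78.3²) = 6495 mm^2
Swept volume V = A × L; t = V / Q = A·L / Q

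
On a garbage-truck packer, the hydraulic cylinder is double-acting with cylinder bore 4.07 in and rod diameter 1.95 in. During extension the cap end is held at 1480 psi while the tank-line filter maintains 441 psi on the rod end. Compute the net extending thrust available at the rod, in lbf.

F ≈ 14800 lbf

Cap-side area A_cap = π/4 × (4.07 in)² = 13.01 in^2
Rod-side annular area A_ann = π/4 × (4.07² − 1.95²) = 10.02 in^2
Net thrust = P_cap·A_cap − P_rod·A_ann = 19250 lbf − 4420 lbf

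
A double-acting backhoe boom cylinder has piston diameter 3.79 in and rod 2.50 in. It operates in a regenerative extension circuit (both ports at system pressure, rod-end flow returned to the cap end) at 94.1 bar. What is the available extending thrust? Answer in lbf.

With equal pressure on both faces, forces on the annular region cancel; the net push is pressure × rod cross-section.
Rod cross-section A_rod = π/4 × (2.50 in)² = 4.909 in^2
F = P × A_rod

F ≈ 6700 lbf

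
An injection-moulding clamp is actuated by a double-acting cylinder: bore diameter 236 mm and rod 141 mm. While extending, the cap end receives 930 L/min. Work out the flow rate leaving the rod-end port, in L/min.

Q_out ≈ 598 L/min

Cap-side area A_cap = π/4 × (236 mm)² = 43740 mm^2
Rod-side annular area A_ann = π/4 × (236² − 141²) = 28130 mm^2
Piston speed v = Q_in/A_cap; rod-end outflow Q_out = v × A_ann = Q_in × A_ann/A_cap.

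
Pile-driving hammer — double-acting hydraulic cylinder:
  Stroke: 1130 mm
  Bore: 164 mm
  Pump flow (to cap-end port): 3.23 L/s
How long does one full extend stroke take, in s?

Cap-side area A_cap = π/4 × (164 mm)² = 21120 mm^2
Swept volume V = A × L; t = V / Q = A·L / Q

t ≈ 7.39 s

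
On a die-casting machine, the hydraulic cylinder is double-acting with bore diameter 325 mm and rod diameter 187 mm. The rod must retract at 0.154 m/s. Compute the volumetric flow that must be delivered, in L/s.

Rod-side annular area A_ann = π/4 × (325² − 187²) = 55490 mm^2
Q = A × v

Q ≈ 8.55 L/s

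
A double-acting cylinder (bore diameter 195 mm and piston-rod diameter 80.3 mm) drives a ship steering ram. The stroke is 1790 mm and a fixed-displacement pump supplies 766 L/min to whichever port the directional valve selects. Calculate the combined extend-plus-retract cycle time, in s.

t ≈ 7.66 s

Cap-side area A_cap = π/4 × (195 mm)² = 29860 mm^2
Rod-side annular area A_ann = π/4 × (195² − 80.3²) = 24800 mm^2
t_ext = A_cap·L/Q = 4.187 s
t_ret = A_ann·L/Q = 3.477 s
t_cycle = t_ext + t_ret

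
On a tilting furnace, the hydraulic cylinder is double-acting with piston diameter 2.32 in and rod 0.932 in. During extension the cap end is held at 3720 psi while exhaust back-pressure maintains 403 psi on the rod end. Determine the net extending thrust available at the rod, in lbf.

F ≈ 14300 lbf

Cap-side area A_cap = π/4 × (2.32 in)² = 4.227 in^2
Rod-side annular area A_ann = π/4 × (2.32² − 0.932²) = 3.545 in^2
Net thrust = P_cap·A_cap − P_rod·A_ann = 15730 lbf − 1429 lbf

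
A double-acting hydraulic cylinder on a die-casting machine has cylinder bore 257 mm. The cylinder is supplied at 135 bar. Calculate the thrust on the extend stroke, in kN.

F ≈ 700 kN

Cap-side area A_cap = π/4 × (257 mm)² = 51870 mm^2
F = P × A_cap = 135 bar × A_cap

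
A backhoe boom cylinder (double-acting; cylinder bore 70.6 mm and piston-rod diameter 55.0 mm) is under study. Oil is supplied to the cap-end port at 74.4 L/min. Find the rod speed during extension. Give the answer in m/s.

v ≈ 0.317 m/s

Cap-side area A_cap = π/4 × (70.6 mm)² = 3915 mm^2
v = Q / A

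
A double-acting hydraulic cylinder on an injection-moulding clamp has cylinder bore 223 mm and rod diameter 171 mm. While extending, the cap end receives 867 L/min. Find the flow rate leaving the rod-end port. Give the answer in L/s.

Cap-side area A_cap = π/4 × (223 mm)² = 39060 mm^2
Rod-side annular area A_ann = π/4 × (223² − 171²) = 16090 mm^2
Piston speed v = Q_in/A_cap; rod-end outflow Q_out = v × A_ann = Q_in × A_ann/A_cap.

Q_out ≈ 5.95 L/s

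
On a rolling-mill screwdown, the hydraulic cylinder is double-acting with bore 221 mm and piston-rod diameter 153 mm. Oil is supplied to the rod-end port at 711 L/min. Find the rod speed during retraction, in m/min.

v ≈ 35.6 m/min

Rod-side annular area A_ann = π/4 × (221² − 153²) = 19970 mm^2
Flow into the rod-end port fills the annular volume.
v = Q / A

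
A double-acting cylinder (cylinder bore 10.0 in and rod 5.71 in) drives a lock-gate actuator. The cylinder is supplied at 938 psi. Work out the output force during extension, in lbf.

F ≈ 73700 lbf

Cap-side area A_cap = π/4 × (10.0 in)² = 78.54 in^2
F = P × A_cap = 938 psi × A_cap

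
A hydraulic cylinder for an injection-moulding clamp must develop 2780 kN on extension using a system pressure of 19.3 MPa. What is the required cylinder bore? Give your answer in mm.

D ≈ 428 mm

Extension force acts on the full piston face: F = P × (π/4)D².
D = √(4F / (πP)) = √(4 × 2780 kN / (π × 19.3 MPa))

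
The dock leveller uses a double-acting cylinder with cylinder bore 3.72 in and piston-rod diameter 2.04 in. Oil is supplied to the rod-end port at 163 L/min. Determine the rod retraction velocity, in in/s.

v ≈ 21.8 in/s

Rod-side annular area A_ann = π/4 × (3.72² − 2.04²) = 7.600 in^2
Flow into the rod-end port fills the annular volume.
v = Q / A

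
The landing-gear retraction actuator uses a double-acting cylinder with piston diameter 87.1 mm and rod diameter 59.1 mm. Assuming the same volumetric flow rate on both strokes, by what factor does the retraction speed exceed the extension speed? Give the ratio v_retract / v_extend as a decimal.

Cap-side area A_cap = π/4 × (87.1 mm)² = 5958 mm^2
Rod-side annular area A_ann = π/4 × (87.1² − 59.1²) = 3215 mm^2
For equal Q, v ∝ 1/A, so v_ret/v_ext = A_cap/A_ann.

v_ret/v_ext ≈ 1.85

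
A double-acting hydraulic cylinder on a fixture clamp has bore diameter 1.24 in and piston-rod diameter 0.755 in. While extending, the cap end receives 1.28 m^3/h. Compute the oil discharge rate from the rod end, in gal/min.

Cap-side area A_cap = π/4 × (1.24 in)² = 1.208 in^2
Rod-side annular area A_ann = π/4 × (1.24² − 0.755²) = 0.7599 in^2
Piston speed v = Q_in/A_cap; rod-end outflow Q_out = v × A_ann = Q_in × A_ann/A_cap.

Q_out ≈ 3.55 gal/min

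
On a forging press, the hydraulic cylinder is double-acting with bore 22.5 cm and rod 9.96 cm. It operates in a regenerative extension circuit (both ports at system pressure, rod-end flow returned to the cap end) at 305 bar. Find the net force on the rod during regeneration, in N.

With equal pressure on both faces, forces on the annular region cancel; the net push is pressure × rod cross-section.
Rod cross-section A_rod = π/4 × (9.96 cm)² = 77.91 cm^2
F = P × A_rod

F ≈ 2.38e5 N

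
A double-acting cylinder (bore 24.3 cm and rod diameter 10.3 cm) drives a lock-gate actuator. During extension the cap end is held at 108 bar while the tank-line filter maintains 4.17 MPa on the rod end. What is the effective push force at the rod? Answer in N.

Cap-side area A_cap = π/4 × (24.3 cm)² = 463.8 cm^2
Rod-side annular area A_ann = π/4 × (24.3² − 10.3²) = 380.4 cm^2
Net thrust = P_cap·A_cap − P_rod·A_ann = 5.009e5 N − 1.586e5 N

F ≈ 3.42e5 N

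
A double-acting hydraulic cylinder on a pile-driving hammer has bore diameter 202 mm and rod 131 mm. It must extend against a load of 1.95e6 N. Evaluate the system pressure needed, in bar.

P ≈ 608 bar

Cap-side area A_cap = π/4 × (202 mm)² = 32050 mm^2
P = F / A = 1.95e6 N / A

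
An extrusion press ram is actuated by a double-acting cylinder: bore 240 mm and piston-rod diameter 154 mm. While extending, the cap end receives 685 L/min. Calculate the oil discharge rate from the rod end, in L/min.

Cap-side area A_cap = π/4 × (240 mm)² = 45240 mm^2
Rod-side annular area A_ann = π/4 × (240² − 154²) = 26610 mm^2
Piston speed v = Q_in/A_cap; rod-end outflow Q_out = v × A_ann = Q_in × A_ann/A_cap.

Q_out ≈ 403 L/min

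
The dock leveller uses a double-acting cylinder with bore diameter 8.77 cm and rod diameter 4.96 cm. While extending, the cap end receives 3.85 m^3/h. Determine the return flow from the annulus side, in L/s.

Cap-side area A_cap = π/4 × (8.77 cm)² = 60.41 cm^2
Rod-side annular area A_ann = π/4 × (8.77² − 4.96²) = 41.09 cm^2
Piston speed v = Q_in/A_cap; rod-end outflow Q_out = v × A_ann = Q_in × A_ann/A_cap.

Q_out ≈ 0.727 L/s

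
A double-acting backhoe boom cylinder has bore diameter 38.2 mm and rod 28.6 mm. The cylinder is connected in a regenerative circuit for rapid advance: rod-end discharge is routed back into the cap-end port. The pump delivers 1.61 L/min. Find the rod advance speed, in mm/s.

In regeneration the rod-end outflow joins the pump flow into the cap end, so the net volume the pump must supply per unit advance equals the rod cross-section area.
Rod cross-section A_rod = π/4 × (28.6 mm)² = 642.4 mm^2
v = Q_pump / A_rod

v ≈ 41.8 mm/s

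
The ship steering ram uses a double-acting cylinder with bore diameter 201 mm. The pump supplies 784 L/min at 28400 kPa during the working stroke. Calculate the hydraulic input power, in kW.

Hydraulic power = P × Q

W ≈ 371 kW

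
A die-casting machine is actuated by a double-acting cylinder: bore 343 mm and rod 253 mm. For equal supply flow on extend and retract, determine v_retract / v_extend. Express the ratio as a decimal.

v_ret/v_ext ≈ 2.19

Cap-side area A_cap = π/4 × (343 mm)² = 92400 mm^2
Rod-side annular area A_ann = π/4 × (343² − 253²) = 42130 mm^2
For equal Q, v ∝ 1/A, so v_ret/v_ext = A_cap/A_ann.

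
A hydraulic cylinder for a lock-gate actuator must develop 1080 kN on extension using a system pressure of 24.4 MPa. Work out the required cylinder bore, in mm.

Extension force acts on the full piston face: F = P × (π/4)D².
D = √(4F / (πP)) = √(4 × 1080 kN / (π × 24.4 MPa))

D ≈ 237 mm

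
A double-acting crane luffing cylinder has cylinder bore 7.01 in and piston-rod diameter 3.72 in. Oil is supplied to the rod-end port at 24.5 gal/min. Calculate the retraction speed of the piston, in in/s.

v ≈ 3.40 in/s

Rod-side annular area A_ann = π/4 × (7.01² − 3.72²) = 27.73 in^2
Flow into the rod-end port fills the annular volume.
v = Q / A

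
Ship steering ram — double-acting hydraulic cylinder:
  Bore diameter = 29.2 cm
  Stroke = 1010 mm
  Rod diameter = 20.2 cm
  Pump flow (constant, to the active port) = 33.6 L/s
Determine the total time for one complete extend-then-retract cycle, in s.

t ≈ 3.06 s

Cap-side area A_cap = π/4 × (29.2 cm)² = 669.7 cm^2
Rod-side annular area A_ann = π/4 × (29.2² − 20.2²) = 349.2 cm^2
t_ext = A_cap·L/Q = 2.013 s
t_ret = A_ann·L/Q = 1.050 s
t_cycle = t_ext + t_ret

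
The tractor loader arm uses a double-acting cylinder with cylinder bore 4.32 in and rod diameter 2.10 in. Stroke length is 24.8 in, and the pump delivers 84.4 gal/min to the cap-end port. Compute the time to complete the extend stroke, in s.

Cap-side area A_cap = π/4 × (4.32 in)² = 14.66 in^2
Swept volume V = A × L; t = V / Q = A·L / Q

t ≈ 1.12 s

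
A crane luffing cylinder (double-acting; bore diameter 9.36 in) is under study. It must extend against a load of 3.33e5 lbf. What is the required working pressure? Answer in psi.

Cap-side area A_cap = π/4 × (9.36 in)² = 68.81 in^2
P = F / A = 3.33e5 lbf / A

P ≈ 4840 psi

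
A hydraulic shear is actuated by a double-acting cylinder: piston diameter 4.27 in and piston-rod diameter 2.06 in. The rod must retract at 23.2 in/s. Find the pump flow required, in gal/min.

Rod-side annular area A_ann = π/4 × (4.27² − 2.06²) = 10.99 in^2
Q = A × v

Q ≈ 66.2 gal/min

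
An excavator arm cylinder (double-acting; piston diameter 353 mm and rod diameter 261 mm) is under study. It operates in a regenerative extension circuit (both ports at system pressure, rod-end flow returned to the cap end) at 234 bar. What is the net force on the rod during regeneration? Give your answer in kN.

F ≈ 1250 kN

With equal pressure on both faces, forces on the annular region cancel; the net push is pressure × rod cross-section.
Rod cross-section A_rod = π/4 × (261 mm)² = 53500 mm^2
F = P × A_rod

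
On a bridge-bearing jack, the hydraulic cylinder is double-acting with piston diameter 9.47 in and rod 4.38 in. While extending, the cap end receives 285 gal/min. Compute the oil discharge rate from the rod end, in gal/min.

Q_out ≈ 224 gal/min

Cap-side area A_cap = π/4 × (9.47 in)² = 70.44 in^2
Rod-side annular area A_ann = π/4 × (9.47² − 4.38²) = 55.37 in^2
Piston speed v = Q_in/A_cap; rod-end outflow Q_out = v × A_ann = Q_in × A_ann/A_cap.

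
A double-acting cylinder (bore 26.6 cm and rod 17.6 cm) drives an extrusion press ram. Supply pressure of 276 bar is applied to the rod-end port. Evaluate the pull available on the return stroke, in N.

F ≈ 8.62e5 N

Rod-side annular area A_ann = π/4 × (26.6² − 17.6²) = 312.4 cm^2
On retraction the pressure acts on the annular area (bore minus rod).
F = P × A_ann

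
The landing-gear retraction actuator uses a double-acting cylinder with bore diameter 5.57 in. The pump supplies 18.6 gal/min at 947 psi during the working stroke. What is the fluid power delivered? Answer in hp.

W ≈ 10.3 hp

Hydraulic power = P × Q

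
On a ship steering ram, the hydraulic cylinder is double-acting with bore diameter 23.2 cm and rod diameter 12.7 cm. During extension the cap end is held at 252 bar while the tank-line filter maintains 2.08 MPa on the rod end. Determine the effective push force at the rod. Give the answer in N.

Cap-side area A_cap = π/4 × (23.2 cm)² = 422.7 cm^2
Rod-side annular area A_ann = π/4 × (23.2² − 12.7²) = 296.1 cm^2
Net thrust = P_cap·A_cap − P_rod·A_ann = 1.065e6 N − 61580 N

F ≈ 1.00e6 N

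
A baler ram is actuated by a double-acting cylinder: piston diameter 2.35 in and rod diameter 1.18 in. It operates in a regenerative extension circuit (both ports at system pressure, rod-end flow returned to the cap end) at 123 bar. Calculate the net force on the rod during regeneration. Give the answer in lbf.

F ≈ 1950 lbf

With equal pressure on both faces, forces on the annular region cancel; the net push is pressure × rod cross-section.
Rod cross-section A_rod = π/4 × (1.18 in)² = 1.094 in^2
F = P × A_rod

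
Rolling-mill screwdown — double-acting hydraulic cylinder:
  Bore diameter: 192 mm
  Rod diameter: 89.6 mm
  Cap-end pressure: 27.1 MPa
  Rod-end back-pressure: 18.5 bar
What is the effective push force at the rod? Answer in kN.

Cap-side area A_cap = π/4 × (192 mm)² = 28950 mm^2
Rod-side annular area A_ann = π/4 × (192² − 89.6²) = 22650 mm^2
Net thrust = P_cap·A_cap − P_rod·A_ann = 784.6 kN − 41.90 kN

F ≈ 743 kN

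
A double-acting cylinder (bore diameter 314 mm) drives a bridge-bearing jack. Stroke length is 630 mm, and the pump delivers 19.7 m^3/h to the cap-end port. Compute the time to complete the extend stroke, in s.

Cap-side area A_cap = π/4 × (314 mm)² = 77440 mm^2
Swept volume V = A × L; t = V / Q = A·L / Q

t ≈ 8.92 s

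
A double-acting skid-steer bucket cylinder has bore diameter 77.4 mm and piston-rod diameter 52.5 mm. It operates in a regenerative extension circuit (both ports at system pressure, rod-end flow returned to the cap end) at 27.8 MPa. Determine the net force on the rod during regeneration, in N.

F ≈ 60200 N

With equal pressure on both faces, forces on the annular region cancel; the net push is pressure × rod cross-section.
Rod cross-section A_rod = π/4 × (52.5 mm)² = 2165 mm^2
F = P × A_rod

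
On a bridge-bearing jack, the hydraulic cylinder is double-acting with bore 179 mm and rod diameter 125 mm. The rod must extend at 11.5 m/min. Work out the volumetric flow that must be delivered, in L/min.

Q ≈ 289 L/min

Cap-side area A_cap = π/4 × (179 mm)² = 25160 mm^2
Q = A × v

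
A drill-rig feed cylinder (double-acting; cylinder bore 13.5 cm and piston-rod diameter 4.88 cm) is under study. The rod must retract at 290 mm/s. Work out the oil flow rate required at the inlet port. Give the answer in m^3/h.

Q ≈ 13.0 m^3/h

Rod-side annular area A_ann = π/4 × (13.5² − 4.88²) = 124.4 cm^2
Q = A × v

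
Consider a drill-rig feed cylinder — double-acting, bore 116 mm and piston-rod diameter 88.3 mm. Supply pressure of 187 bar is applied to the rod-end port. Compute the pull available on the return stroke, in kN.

Rod-side annular area A_ann = π/4 × (116² − 88.3²) = 4445 mm^2
On retraction the pressure acts on the annular area (bore minus rod).
F = P × A_ann

F ≈ 83.1 kN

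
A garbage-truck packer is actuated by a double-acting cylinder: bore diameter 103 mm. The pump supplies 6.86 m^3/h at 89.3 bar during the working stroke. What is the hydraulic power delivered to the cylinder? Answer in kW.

W ≈ 17.0 kW

Hydraulic power = P × Q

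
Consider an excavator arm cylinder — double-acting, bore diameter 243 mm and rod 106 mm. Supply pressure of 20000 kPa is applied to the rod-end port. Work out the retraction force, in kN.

F ≈ 751 kN

Rod-side annular area A_ann = π/4 × (243² − 106²) = 37550 mm^2
On retraction the pressure acts on the annular area (bore minus rod).
F = P × A_ann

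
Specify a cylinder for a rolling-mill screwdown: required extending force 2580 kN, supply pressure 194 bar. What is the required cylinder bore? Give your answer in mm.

Extension force acts on the full piston face: F = P × (π/4)D².
D = √(4F / (πP)) = √(4 × 2580 kN / (π × 194 bar))

D ≈ 411 mm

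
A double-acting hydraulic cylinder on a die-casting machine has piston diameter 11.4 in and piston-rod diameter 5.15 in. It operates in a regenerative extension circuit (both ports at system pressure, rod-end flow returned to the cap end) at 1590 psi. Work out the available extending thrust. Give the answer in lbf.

F ≈ 33100 lbf

With equal pressure on both faces, forces on the annular region cancel; the net push is pressure × rod cross-section.
Rod cross-section A_rod = π/4 × (5.15 in)² = 20.83 in^2
F = P × A_rod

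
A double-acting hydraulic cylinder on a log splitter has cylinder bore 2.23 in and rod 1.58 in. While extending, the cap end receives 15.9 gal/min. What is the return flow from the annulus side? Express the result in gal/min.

Q_out ≈ 7.92 gal/min

Cap-side area A_cap = π/4 × (2.23 in)² = 3.906 in^2
Rod-side annular area A_ann = π/4 × (2.23² − 1.58²) = 1.945 in^2
Piston speed v = Q_in/A_cap; rod-end outflow Q_out = v × A_ann = Q_in × A_ann/A_cap.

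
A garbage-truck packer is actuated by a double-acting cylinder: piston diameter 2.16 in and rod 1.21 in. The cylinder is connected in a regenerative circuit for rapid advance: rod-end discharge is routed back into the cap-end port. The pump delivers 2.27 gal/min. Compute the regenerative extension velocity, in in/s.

In regeneration the rod-end outflow joins the pump flow into the cap end, so the net volume the pump must supply per unit advance equals the rod cross-section area.
Rod cross-section A_rod = π/4 × (1.21 in)² = 1.150 in^2
v = Q_pump / A_rod

v ≈ 7.60 in/s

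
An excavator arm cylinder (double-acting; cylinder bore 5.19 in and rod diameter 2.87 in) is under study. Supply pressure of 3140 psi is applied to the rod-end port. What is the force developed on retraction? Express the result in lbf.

Rod-side annular area A_ann = π/4 × (5.19² − 2.87²) = 14.69 in^2
On retraction the pressure acts on the annular area (bore minus rod).
F = P × A_ann

F ≈ 46100 lbf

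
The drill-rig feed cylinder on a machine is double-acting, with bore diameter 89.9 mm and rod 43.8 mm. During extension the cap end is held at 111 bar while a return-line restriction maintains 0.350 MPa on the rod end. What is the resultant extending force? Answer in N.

F ≈ 68800 N

Cap-side area A_cap = π/4 × (89.9 mm)² = 6348 mm^2
Rod-side annular area A_ann = π/4 × (89.9² − 43.8²) = 4841 mm^2
Net thrust = P_cap·A_cap − P_rod·A_ann = 70460 N − 1694 N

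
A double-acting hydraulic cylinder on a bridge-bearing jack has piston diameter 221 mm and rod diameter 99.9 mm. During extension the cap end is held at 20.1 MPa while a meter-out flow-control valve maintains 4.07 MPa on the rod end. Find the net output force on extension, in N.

F ≈ 6.47e5 N

Cap-side area A_cap = π/4 × (221 mm)² = 38360 mm^2
Rod-side annular area A_ann = π/4 × (221² − 99.9²) = 30520 mm^2
Net thrust = P_cap·A_cap − P_rod·A_ann = 7.710e5 N − 1.242e5 N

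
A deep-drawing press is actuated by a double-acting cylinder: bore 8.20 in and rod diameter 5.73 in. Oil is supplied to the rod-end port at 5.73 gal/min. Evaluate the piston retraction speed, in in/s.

v ≈ 0.816 in/s

Rod-side annular area A_ann = π/4 × (8.20² − 5.73²) = 27.02 in^2
Flow into the rod-end port fills the annular volume.
v = Q / A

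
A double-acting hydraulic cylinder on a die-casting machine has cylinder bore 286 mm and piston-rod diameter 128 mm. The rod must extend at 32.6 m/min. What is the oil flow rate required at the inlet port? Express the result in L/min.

Cap-side area A_cap = π/4 × (286 mm)² = 64240 mm^2
Q = A × v

Q ≈ 2090 L/min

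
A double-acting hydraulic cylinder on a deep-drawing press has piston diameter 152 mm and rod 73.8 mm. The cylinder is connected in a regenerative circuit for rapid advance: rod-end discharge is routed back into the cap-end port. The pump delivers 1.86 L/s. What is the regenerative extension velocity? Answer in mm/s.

In regeneration the rod-end outflow joins the pump flow into the cap end, so the net volume the pump must supply per unit advance equals the rod cross-section area.
Rod cross-section A_rod = π/4 × (73.8 mm)² = 4278 mm^2
v = Q_pump / A_rod

v ≈ 435 mm/s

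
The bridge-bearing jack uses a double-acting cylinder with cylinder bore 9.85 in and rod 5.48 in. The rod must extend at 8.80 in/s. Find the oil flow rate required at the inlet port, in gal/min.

Cap-side area A_cap = π/4 × (9.85 in)² = 76.20 in^2
Q = A × v

Q ≈ 174 gal/min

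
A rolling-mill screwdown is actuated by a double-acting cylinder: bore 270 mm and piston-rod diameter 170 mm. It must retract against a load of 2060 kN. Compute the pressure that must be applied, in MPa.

Rod-side annular area A_ann = π/4 × (270² − 170²) = 34560 mm^2
Retraction: pressure acts on the annular area.
P = F / A = 2060 kN / A

P ≈ 59.6 MPa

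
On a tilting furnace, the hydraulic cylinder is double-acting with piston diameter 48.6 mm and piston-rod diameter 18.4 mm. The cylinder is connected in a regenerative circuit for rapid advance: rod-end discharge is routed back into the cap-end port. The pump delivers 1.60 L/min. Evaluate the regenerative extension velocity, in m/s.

v ≈ 0.100 m/s

In regeneration the rod-end outflow joins the pump flow into the cap end, so the net volume the pump must supply per unit advance equals the rod cross-section area.
Rod cross-section A_rod = π/4 × (18.4 mm)² = 265.9 mm^2
v = Q_pump / A_rod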